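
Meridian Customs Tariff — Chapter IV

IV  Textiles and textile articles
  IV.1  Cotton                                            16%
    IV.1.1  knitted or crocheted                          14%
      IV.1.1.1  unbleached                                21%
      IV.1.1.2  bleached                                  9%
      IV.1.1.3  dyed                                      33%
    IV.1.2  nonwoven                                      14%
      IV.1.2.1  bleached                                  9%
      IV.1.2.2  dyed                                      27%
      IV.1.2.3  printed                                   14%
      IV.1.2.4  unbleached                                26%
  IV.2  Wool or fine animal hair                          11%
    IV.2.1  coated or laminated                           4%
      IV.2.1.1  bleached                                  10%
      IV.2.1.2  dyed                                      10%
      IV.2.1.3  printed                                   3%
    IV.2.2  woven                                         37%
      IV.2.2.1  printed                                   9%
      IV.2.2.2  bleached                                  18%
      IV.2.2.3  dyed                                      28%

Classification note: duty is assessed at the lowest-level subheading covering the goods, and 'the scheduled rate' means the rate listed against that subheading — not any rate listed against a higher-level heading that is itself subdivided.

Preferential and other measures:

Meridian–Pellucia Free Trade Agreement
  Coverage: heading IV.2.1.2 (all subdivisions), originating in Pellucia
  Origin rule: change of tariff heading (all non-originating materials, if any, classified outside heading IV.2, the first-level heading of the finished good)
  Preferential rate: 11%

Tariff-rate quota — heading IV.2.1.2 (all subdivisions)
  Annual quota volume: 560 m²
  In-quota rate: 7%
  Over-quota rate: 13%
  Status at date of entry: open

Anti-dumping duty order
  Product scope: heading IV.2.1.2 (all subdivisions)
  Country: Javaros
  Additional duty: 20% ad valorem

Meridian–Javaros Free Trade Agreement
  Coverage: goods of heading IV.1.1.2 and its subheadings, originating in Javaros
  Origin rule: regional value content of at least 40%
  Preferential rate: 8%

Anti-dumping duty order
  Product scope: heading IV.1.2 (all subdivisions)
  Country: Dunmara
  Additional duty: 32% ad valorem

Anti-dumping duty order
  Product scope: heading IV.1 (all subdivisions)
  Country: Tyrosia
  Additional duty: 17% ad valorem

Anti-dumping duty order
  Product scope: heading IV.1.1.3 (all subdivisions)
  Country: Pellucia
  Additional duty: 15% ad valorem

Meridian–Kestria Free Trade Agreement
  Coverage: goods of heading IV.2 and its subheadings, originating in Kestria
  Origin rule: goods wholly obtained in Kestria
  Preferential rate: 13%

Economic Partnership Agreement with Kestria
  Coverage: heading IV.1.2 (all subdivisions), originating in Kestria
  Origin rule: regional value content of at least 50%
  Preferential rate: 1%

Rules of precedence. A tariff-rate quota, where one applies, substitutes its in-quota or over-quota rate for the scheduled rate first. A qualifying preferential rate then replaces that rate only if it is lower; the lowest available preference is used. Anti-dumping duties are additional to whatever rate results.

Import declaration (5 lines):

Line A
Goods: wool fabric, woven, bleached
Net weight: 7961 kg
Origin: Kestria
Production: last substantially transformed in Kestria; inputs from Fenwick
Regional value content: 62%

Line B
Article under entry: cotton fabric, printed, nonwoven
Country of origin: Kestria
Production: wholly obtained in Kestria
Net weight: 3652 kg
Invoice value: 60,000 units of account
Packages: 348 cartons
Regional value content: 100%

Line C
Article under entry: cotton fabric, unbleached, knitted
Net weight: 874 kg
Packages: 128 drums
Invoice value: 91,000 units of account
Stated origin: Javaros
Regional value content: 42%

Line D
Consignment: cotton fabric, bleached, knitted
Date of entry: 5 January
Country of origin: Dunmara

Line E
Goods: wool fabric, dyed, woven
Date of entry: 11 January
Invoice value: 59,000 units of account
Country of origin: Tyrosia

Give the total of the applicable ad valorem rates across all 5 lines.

77%

Line A: wool → IV.2; woven → IV.2.2; bleached → IV.2.2.2. Scheduled 18%. Kestria agreement on IV.2: not wholly obtained; Kestria agreement on IV.1.2: IV.2.2.2 not covered. → 18%.
Line B: cotton → IV.1; nonwoven → IV.1.2; printed → IV.1.2.3. Scheduled 14%. Kestria agreement on IV.2: IV.1.2.3 not covered; Kestria agreement on IV.1.2: RVC ≥ 50% → 1% available; preferential 1%. → 1%.
Line C: cotton → IV.1; knitted → IV.1.1; unbleached → IV.1.1.1. Scheduled 21%. Javaros agreement on IV.1.1.2: IV.1.1.1 not covered. → 21%.
Line D: cotton → IV.1; knitted → IV.1.1; bleached → IV.1.1.2. Scheduled 9%. No special measure applies. → 9%.
Line E: wool → IV.2; woven → IV.2.2; dyed → IV.2.2.3. Scheduled 28%. No special measure applies. → 28%.
Sum: 18% + 1% + 21% + 9% + 28% = 77%.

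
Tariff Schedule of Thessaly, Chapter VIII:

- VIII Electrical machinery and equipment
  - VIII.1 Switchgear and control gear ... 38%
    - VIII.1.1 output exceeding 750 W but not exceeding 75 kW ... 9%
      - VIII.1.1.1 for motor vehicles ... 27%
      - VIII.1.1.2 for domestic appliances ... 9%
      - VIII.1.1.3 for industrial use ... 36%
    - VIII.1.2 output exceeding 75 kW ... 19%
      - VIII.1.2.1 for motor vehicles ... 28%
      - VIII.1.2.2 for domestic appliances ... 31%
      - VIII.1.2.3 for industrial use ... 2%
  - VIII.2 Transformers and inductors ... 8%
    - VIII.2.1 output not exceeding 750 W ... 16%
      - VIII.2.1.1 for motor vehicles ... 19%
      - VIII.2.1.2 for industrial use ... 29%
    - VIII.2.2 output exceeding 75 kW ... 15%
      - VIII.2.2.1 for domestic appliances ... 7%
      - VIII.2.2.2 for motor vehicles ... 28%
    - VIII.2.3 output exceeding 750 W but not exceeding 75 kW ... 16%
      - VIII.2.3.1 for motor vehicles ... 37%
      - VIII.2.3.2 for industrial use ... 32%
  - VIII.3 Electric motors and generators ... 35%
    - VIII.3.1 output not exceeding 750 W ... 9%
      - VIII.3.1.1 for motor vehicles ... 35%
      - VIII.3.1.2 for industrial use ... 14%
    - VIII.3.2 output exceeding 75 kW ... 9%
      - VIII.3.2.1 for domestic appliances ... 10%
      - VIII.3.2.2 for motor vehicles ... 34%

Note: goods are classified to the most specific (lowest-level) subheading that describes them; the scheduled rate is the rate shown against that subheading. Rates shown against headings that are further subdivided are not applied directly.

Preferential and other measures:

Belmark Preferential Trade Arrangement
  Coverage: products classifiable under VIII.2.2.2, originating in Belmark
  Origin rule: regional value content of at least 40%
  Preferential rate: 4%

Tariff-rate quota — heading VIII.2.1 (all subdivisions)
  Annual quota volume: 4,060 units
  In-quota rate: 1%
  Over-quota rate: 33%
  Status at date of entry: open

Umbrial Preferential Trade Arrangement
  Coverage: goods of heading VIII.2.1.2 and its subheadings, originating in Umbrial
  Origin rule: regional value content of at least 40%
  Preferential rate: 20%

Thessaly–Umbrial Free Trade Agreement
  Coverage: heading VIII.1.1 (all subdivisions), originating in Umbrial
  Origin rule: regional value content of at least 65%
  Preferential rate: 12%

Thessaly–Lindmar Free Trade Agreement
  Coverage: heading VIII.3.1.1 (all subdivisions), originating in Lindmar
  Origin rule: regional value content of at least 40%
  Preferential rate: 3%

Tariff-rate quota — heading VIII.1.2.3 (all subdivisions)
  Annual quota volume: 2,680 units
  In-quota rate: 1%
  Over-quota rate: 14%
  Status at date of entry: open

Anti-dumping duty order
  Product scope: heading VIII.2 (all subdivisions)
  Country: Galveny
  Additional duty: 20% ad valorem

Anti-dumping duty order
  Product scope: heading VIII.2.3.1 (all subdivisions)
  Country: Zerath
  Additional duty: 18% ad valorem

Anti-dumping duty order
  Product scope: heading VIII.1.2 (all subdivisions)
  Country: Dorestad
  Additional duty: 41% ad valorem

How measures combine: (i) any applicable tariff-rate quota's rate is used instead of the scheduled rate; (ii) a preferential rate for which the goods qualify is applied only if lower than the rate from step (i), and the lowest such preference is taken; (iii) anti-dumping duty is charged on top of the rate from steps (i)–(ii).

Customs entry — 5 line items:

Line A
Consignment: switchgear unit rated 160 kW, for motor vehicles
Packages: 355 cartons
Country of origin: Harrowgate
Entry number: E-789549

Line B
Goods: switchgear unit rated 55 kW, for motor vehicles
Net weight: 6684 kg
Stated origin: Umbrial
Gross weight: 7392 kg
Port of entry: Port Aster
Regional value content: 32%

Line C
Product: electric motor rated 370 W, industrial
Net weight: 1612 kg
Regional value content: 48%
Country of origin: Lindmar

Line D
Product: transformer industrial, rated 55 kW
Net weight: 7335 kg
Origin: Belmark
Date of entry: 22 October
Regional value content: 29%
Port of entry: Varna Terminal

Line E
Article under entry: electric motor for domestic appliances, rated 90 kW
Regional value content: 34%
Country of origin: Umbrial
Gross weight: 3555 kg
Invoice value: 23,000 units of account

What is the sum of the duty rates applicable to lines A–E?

111%

Line A: switchgear unit → VIII.1; rated 160 kW → VIII.1.2; for motor vehicles → VIII.1.2.1. Scheduled 28%. No special measure applies. → 28%.
Line B: switchgear unit → VIII.1; rated 55 kW → VIII.1.1; for motor vehicles → VIII.1.1.1. Scheduled 27%. Umbrial agreement on VIII.2.1.2: VIII.1.1.1 not covered; Umbrial agreement on VIII.1.1: RVC < 65%. → 27%.
Line C: electric motor → VIII.3; rated 370 W → VIII.3.1; industrial → VIII.3.1.2. Scheduled 14%. Lindmar agreement on VIII.3.1.1: VIII.3.1.2 not covered. → 14%.
Line D: transformer → VIII.2; rated 55 kW → VIII.2.3; industrial → VIII.2.3.2. Scheduled 32%. Belmark agreement on VIII.2.2.2: VIII.2.3.2 not covered. → 32%.
Line E: electric motor → VIII.3; rated 90 kW → VIII.3.2; for domestic appliances → VIII.3.2.1. Scheduled 10%. Umbrial agreement on VIII.2.1.2: VIII.3.2.1 not covered; Umbrial agreement on VIII.1.1: VIII.3.2.1 not covered. → 10%.
Sum: 28% + 27% + 14% + 32% + 10% = 111%.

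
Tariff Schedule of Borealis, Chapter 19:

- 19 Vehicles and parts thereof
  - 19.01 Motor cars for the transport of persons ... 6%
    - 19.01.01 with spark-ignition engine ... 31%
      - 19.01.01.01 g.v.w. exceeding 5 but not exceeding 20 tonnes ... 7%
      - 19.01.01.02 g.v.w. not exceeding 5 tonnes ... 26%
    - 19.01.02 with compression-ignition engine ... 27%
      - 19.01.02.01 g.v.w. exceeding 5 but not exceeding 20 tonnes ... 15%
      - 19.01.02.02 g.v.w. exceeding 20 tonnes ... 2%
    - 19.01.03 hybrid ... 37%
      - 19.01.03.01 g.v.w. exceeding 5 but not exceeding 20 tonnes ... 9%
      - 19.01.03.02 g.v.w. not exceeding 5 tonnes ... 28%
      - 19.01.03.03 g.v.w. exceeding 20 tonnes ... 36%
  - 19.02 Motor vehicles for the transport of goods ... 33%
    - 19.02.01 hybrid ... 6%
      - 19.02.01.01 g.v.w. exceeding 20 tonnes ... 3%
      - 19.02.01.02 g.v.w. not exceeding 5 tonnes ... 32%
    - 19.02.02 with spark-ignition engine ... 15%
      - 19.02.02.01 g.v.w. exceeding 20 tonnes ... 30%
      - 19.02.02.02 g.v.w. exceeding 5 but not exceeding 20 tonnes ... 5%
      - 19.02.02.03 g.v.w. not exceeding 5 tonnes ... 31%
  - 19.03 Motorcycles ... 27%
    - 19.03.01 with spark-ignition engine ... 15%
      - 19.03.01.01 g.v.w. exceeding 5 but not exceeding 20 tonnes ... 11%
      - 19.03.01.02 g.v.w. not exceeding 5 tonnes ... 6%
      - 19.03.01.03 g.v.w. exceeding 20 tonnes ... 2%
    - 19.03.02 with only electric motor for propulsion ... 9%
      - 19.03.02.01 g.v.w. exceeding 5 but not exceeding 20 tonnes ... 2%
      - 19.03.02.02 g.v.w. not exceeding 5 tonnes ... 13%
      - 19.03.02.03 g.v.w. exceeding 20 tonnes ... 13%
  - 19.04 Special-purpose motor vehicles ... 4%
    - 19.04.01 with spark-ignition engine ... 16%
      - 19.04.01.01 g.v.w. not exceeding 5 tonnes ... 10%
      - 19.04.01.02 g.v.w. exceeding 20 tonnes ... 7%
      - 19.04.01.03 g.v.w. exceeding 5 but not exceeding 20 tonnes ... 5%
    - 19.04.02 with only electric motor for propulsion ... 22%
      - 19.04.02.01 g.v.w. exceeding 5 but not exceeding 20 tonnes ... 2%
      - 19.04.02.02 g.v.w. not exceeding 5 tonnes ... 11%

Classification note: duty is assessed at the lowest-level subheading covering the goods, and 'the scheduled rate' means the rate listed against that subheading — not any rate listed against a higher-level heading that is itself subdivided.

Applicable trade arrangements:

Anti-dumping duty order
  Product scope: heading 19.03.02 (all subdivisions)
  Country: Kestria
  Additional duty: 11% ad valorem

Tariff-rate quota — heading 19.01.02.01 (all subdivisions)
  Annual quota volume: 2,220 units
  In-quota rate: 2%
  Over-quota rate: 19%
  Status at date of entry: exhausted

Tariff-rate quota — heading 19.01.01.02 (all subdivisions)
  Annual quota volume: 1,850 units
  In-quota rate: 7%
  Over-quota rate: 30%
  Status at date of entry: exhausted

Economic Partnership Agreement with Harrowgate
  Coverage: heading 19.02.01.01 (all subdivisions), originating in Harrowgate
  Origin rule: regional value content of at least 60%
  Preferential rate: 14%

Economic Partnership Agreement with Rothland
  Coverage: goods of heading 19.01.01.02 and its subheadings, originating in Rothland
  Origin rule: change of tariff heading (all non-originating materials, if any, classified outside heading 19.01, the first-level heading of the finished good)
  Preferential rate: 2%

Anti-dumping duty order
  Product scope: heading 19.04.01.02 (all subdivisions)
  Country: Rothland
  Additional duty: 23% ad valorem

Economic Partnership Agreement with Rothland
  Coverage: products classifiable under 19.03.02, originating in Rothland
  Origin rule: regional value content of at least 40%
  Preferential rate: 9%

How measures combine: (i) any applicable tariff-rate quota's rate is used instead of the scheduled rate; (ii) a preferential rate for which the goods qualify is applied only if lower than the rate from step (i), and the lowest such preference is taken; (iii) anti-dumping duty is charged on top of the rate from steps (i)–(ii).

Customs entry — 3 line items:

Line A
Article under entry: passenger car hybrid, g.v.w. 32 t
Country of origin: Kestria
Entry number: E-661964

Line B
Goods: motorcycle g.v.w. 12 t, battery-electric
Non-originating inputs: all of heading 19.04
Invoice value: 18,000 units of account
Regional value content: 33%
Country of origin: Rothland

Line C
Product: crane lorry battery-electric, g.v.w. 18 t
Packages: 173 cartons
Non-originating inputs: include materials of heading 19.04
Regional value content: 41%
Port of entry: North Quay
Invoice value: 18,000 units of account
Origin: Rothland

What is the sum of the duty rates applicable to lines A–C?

Line A: passenger car → 19.01; hybrid → 19.01.03; g.v.w. 32 t → 19.01.03.03. Scheduled 36%. No special measure applies. → 36%.
Line B: motorcycle → 19.03; battery-electric → 19.03.02; g.v.w. 12 t → 19.03.02.01. Scheduled 2%. Rothland agreement on 19.01.01.02: 19.03.02.01 not covered; Rothland agreement on 19.03.02: RVC < 40%. → 2%.
Line C: crane lorry → 19.04; battery-electric → 19.04.02; g.v.w. 18 t → 19.04.02.01. Scheduled 2%. Rothland agreement on 19.01.01.02: 19.04.02.01 not covered; Rothland agreement on 19.03.02: 19.04.02.01 not covered. → 2%.
Sum: 36% + 2% + 2% = 40%.

40%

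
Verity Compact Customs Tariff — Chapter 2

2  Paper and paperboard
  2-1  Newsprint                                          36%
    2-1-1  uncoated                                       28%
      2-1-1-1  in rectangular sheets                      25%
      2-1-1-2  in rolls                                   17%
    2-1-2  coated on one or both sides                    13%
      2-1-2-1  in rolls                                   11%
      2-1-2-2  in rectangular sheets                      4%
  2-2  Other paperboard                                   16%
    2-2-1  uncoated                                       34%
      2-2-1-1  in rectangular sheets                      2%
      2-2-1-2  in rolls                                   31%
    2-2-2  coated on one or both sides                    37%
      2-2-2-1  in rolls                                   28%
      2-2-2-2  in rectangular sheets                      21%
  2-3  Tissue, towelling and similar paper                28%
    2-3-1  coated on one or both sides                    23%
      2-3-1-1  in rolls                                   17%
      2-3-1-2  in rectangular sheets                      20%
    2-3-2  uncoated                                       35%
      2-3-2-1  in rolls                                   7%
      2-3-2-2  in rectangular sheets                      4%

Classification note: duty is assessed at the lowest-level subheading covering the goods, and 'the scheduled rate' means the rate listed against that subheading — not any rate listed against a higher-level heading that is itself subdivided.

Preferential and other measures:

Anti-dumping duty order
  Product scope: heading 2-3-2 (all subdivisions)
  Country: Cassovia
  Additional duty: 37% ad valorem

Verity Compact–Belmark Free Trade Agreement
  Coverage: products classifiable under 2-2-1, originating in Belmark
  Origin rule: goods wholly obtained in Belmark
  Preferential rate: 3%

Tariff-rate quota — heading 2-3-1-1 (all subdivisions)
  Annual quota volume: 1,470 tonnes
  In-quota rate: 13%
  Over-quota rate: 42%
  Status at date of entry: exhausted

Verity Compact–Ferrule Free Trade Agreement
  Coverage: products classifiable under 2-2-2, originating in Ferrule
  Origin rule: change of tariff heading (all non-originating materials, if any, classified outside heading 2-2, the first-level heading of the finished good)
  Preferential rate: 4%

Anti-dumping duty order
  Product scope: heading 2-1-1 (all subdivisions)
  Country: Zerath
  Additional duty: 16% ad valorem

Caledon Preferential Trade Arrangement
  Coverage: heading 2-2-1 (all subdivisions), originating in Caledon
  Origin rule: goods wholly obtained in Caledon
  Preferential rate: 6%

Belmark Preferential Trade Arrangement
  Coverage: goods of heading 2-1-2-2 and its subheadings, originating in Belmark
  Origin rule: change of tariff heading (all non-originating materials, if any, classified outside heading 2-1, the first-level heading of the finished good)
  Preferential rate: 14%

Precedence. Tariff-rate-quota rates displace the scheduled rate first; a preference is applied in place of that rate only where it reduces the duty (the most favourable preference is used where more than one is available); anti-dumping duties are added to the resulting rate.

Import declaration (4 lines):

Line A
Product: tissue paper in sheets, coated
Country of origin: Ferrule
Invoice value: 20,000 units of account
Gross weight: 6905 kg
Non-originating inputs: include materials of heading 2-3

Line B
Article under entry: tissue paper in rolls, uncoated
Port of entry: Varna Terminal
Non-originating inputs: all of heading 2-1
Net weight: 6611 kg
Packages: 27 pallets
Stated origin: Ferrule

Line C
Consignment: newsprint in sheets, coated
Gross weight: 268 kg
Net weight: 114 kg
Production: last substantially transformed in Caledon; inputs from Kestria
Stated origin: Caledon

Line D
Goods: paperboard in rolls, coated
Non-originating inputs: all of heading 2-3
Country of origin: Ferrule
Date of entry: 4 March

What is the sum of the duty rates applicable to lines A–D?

35%

Line A: tissue paper → 2-3; coated → 2-3-1; in sheets → 2-3-1-2. Scheduled 20%. Ferrule agreement on 2-2-2: 2-3-1-2 not covered. → 20%.
Line B: tissue paper → 2-3; uncoated → 2-3-2; in rolls → 2-3-2-1. Scheduled 7%. Ferrule agreement on 2-2-2: 2-3-2-1 not covered. → 7%.
Line C: newsprint → 2-1; coated → 2-1-2; in sheets → 2-1-2-2. Scheduled 4%. Caledon agreement on 2-2-1: 2-1-2-2 not covered. → 4%.
Line D: paperboard → 2-2; coated → 2-2-2; in rolls → 2-2-2-1. Scheduled 28%. Ferrule agreement on 2-2-2: CTH met → 4% available; preferential 4%. → 4%.
Sum: 20% + 7% + 4% + 4% = 35%.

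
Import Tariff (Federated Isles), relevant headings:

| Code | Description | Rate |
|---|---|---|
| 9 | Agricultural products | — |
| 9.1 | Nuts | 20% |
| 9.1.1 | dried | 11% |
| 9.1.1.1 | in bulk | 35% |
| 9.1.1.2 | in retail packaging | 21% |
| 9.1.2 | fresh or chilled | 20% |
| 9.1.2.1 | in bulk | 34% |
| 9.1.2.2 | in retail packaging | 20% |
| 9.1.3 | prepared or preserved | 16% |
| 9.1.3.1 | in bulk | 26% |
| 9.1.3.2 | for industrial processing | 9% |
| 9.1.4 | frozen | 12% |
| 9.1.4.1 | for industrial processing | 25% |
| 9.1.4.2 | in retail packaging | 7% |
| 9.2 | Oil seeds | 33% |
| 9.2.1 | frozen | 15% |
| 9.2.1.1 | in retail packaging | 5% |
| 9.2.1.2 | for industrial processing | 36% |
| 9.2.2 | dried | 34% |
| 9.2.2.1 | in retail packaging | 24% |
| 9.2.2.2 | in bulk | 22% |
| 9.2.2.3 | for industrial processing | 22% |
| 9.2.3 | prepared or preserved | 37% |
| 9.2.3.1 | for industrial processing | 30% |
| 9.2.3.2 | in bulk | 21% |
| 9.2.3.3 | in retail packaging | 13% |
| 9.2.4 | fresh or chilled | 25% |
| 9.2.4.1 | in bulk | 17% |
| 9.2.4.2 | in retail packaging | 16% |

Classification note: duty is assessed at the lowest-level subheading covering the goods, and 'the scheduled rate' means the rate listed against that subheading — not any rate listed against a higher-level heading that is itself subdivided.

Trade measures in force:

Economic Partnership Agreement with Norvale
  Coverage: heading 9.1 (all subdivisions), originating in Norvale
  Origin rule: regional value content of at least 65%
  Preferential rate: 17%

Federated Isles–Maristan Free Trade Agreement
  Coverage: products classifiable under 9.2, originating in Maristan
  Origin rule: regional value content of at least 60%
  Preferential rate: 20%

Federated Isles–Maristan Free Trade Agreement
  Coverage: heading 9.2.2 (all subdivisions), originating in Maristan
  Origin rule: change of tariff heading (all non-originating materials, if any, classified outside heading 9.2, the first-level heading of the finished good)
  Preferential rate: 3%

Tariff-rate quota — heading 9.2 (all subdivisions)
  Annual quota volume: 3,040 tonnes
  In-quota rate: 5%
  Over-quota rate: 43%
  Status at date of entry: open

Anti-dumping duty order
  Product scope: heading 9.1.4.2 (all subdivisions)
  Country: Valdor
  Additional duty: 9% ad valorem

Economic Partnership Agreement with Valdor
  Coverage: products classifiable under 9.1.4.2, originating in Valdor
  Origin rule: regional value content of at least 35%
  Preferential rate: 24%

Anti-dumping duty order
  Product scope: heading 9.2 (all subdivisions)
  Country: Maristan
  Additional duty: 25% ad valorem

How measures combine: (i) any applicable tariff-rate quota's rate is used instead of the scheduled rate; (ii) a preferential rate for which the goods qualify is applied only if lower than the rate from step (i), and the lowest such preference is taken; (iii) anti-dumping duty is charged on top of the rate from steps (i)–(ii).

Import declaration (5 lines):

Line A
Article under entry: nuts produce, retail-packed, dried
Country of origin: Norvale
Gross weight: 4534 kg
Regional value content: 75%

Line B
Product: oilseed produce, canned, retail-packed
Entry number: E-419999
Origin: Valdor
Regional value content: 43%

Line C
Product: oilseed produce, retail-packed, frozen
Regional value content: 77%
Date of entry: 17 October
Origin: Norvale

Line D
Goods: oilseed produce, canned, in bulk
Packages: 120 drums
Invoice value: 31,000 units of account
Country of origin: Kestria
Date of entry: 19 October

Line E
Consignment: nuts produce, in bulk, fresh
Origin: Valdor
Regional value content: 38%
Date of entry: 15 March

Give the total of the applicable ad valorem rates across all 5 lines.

66%

Line A: nuts → 9.1; dried → 9.1.1; retail-packed → 9.1.1.2. Scheduled 21%. Norvale agreement on 9.1: RVC ≥ 65% → 17% available; preferential 17%. → 17%.
Line B: oilseed → 9.2; canned → 9.2.3; retail-packed → 9.2.3.3. Scheduled 13%. quota on 9.2 open → in-quota 5%; Valdor agreement on 9.1.4.2: 9.2.3.3 not covered. → 5%.
Line C: oilseed → 9.2; frozen → 9.2.1; retail-packed → 9.2.1.1. Scheduled 5%. quota on 9.2 open → in-quota 5%; Norvale agreement on 9.1: 9.2.1.1 not covered. → 5%.
Line D: oilseed → 9.2; canned → 9.2.3; in bulk → 9.2.3.2. Scheduled 21%. quota on 9.2 open → in-quota 5%. → 5%.
Line E: nuts → 9.1; fresh → 9.1.2; in bulk → 9.1.2.1. Scheduled 34%. Valdor agreement on 9.1.4.2: 9.1.2.1 not covered. → 34%.
Sum: 17% + 5% + 5% + 5% + 34% = 66%.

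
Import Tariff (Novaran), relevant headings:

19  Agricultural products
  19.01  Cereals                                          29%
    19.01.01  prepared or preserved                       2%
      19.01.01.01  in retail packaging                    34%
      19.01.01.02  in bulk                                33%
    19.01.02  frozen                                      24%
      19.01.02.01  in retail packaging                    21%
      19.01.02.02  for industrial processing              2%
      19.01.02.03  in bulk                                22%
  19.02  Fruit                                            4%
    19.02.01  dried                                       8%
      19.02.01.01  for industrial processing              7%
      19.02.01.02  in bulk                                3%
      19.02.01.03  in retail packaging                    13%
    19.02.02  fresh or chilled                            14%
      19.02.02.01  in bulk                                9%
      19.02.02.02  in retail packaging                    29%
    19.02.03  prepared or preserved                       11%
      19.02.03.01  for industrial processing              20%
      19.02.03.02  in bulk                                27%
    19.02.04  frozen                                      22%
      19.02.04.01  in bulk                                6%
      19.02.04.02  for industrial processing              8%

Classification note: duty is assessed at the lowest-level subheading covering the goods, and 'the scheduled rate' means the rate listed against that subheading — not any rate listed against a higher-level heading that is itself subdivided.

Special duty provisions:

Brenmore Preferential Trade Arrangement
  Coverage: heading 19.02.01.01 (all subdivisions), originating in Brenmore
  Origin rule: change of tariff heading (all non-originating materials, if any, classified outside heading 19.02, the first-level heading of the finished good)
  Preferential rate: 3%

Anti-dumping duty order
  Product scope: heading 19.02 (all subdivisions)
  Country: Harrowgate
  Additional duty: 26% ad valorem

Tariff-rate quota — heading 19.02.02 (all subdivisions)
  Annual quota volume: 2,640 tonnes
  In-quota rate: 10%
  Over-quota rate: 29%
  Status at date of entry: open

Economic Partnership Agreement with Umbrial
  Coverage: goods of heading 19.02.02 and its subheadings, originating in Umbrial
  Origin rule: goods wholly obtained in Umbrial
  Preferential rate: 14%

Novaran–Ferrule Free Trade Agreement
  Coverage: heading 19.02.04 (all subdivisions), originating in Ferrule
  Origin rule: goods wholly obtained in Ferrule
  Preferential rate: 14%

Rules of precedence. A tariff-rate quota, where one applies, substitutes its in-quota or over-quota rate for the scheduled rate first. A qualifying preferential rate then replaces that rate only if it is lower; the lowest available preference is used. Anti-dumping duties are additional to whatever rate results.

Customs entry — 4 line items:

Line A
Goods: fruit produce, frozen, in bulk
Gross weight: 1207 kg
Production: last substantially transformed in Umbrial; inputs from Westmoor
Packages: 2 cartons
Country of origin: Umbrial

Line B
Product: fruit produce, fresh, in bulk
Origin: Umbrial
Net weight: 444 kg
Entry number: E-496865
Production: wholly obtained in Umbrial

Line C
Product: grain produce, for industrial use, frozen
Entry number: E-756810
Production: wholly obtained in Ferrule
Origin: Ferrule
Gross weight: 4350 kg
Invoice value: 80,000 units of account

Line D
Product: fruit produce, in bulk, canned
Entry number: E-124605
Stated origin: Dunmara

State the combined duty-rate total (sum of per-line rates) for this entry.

Line A: fruit → 19.02; frozen → 19.02.04; in bulk → 19.02.04.01. Scheduled 6%. Umbrial agreement on 19.02.02: 19.02.04.01 not covered. → 6%.
Line B: fruit → 19.02; fresh → 19.02.02; in bulk → 19.02.02.01. Scheduled 9%. quota on 19.02.02 open → in-quota 10%; Umbrial agreement on 19.02.02: wholly obtained → 14% available; preference 14% not lower than 10% → no reduction. → 10%.
Line C: grain → 19.01; frozen → 19.01.02; for industrial use → 19.01.02.02. Scheduled 2%. Ferrule agreement on 19.02.04: 19.01.02.02 not covered. → 2%.
Line D: fruit → 19.02; canned → 19.02.03; in bulk → 19.02.03.02. Scheduled 27%. No special measure applies. → 27%.
Sum: 6% + 10% + 2% + 27% = 45%.

45%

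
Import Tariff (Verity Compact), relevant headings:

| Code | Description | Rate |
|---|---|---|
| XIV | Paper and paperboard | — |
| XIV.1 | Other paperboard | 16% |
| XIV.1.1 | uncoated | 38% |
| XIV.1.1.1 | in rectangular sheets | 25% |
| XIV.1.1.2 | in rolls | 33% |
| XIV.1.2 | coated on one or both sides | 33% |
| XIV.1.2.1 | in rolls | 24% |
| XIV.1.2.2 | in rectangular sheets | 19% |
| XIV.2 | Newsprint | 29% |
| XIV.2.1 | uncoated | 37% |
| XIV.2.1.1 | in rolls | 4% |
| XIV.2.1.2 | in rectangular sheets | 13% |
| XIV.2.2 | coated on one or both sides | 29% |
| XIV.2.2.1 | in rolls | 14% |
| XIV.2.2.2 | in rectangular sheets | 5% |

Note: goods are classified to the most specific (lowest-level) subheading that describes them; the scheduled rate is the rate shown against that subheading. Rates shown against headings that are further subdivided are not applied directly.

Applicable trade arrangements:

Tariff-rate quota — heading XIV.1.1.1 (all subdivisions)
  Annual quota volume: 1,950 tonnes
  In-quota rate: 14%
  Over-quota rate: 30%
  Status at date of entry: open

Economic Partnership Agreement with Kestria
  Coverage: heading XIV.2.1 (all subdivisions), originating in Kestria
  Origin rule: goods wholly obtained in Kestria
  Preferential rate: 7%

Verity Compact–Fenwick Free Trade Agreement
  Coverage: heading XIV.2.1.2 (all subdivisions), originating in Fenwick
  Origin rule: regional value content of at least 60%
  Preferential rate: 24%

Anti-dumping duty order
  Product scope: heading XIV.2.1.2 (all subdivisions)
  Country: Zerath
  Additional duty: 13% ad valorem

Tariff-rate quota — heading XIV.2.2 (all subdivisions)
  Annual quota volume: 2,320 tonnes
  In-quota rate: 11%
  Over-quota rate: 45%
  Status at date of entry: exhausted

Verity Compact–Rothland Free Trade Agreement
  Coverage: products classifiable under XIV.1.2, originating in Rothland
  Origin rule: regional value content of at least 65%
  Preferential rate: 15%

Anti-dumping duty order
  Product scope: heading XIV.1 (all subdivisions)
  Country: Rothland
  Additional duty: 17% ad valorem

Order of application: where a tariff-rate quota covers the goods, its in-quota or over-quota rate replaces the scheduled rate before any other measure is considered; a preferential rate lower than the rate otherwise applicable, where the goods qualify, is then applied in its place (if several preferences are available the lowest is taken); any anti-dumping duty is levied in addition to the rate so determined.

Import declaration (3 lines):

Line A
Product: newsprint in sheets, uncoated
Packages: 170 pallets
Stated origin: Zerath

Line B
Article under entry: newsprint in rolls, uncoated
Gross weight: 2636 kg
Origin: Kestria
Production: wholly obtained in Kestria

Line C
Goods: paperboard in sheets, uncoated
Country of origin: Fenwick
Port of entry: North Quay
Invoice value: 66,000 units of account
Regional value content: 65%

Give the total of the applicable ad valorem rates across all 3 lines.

44%

Line A: newsprint → XIV.2; uncoated → XIV.2.1; in sheets → XIV.2.1.2. Scheduled 13%. anti-dumping (Zerath, XIV.2.1.2): +13%; total 13% + 13% = 26%. → 26%.
Line B: newsprint → XIV.2; uncoated → XIV.2.1; in rolls → XIV.2.1.1. Scheduled 4%. Kestria agreement on XIV.2.1: wholly obtained → 7% available; preference 7% not lower than 4% → no reduction. → 4%.
Line C: paperboard → XIV.1; uncoated → XIV.1.1; in sheets → XIV.1.1.1. Scheduled 25%. quota on XIV.1.1.1 open → in-quota 14%; Fenwick agreement on XIV.2.1.2: XIV.1.1.1 not covered. → 14%.
Sum: 26% + 4% + 14% = 44%.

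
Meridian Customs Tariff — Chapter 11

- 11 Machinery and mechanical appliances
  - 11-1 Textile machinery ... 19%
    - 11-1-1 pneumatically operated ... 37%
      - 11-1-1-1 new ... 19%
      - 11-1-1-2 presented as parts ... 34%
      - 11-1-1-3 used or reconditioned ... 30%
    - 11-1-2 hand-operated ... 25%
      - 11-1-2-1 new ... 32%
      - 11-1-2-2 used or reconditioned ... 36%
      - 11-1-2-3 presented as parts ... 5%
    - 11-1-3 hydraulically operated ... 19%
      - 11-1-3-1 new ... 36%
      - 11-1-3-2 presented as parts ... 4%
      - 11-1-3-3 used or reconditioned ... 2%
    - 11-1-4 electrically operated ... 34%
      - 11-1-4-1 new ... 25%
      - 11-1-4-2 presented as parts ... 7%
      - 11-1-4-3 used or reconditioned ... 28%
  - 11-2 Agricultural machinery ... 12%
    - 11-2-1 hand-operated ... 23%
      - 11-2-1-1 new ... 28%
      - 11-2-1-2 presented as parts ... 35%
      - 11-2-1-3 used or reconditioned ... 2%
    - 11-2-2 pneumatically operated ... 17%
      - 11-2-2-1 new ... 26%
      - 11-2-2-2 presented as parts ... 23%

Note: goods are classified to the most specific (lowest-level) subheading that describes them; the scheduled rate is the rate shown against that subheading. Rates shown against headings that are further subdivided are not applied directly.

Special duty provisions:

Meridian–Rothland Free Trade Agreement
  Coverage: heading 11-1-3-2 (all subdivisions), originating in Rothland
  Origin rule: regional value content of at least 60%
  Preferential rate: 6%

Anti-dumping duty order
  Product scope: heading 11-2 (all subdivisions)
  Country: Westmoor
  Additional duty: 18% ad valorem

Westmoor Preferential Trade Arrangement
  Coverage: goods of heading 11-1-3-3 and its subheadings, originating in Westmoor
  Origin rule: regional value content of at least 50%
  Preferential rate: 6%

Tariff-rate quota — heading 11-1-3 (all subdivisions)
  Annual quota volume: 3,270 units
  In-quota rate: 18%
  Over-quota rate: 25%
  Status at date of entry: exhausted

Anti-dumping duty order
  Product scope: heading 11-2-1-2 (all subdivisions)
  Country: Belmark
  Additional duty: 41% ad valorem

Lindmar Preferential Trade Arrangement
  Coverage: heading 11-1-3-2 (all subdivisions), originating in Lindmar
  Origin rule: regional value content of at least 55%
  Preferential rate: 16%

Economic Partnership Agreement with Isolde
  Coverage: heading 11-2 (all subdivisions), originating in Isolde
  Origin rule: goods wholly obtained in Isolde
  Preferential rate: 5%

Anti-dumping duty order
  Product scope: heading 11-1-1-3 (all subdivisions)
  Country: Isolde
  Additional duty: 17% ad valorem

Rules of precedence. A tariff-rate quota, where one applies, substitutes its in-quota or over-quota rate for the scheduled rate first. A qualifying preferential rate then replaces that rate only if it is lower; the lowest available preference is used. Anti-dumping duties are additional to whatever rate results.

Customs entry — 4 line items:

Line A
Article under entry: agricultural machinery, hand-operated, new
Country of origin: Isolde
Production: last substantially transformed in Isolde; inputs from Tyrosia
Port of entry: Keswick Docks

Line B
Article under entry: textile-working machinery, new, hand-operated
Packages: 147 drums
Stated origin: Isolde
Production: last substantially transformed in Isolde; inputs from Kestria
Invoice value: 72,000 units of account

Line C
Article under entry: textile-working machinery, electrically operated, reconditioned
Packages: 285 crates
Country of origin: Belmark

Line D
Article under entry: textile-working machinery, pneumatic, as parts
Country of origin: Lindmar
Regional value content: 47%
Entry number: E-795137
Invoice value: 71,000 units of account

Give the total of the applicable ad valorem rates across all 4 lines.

Line A: agricultural → 11-2; hand-operated → 11-2-1; new → 11-2-1-1. Scheduled 28%. Isolde agreement on 11-2: not wholly obtained. → 28%.
Line B: textile-working → 11-1; hand-operated → 11-1-2; new → 11-1-2-1. Scheduled 32%. Isolde agreement on 11-2: 11-1-2-1 not covered. → 32%.
Line C: textile-working → 11-1; electrically operated → 11-1-4; reconditioned → 11-1-4-3. Scheduled 28%. No special measure applies. → 28%.
Line D: textile-working → 11-1; pneumatic → 11-1-1; as parts → 11-1-1-2. Scheduled 34%. Lindmar agreement on 11-1-3-2: 11-1-1-2 not covered. → 34%.
Sum: 28% + 32% + 28% + 34% = 122%.

122%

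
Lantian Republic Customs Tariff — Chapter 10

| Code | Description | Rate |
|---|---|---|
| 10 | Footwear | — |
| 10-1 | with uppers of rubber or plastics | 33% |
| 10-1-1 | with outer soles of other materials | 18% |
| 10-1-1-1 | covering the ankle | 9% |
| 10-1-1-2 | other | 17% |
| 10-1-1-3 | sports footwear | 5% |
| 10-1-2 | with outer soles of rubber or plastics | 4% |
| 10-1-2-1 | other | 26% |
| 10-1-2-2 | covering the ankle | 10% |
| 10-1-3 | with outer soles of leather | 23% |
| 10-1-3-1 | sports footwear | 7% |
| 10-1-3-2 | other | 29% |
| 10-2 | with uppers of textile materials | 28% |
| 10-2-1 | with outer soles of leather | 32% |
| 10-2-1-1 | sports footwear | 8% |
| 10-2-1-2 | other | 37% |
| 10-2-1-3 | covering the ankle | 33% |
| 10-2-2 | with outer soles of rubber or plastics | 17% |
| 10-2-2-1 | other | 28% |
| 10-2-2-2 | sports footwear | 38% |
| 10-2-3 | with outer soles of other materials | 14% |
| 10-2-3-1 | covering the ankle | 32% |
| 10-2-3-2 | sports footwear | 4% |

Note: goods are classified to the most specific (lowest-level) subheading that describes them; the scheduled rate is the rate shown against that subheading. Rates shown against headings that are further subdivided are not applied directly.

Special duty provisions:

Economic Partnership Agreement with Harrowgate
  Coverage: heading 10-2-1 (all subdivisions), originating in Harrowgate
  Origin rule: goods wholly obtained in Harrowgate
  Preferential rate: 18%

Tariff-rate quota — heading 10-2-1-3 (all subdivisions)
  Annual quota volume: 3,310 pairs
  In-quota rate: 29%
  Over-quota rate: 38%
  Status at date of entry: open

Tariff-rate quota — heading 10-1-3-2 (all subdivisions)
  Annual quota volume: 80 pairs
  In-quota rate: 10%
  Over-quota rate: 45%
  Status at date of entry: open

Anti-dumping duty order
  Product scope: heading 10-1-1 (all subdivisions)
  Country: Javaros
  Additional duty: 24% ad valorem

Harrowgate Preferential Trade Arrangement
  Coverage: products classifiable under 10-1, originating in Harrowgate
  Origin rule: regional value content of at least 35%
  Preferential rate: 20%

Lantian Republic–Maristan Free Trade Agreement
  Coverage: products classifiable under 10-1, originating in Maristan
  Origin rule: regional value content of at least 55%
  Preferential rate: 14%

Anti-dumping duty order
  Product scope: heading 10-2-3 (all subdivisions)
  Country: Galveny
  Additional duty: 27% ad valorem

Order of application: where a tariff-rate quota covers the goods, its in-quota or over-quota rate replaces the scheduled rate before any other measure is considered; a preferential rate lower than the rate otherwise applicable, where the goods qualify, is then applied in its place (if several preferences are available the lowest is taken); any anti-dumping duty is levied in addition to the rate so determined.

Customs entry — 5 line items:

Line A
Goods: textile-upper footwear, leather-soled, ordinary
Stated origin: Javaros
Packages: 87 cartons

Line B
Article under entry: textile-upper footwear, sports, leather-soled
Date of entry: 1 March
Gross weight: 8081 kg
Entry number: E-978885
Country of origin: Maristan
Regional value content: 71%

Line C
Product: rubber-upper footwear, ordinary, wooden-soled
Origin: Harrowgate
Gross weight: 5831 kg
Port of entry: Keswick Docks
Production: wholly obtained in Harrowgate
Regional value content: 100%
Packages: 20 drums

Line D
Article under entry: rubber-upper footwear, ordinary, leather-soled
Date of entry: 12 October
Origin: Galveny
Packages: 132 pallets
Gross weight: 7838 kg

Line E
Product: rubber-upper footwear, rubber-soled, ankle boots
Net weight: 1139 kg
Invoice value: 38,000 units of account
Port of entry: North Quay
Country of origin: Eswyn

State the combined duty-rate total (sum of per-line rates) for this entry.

Line A: textile-upper → 10-2; leather-soled → 10-2-1; ordinary → 10-2-1-2. Scheduled 37%. No special measure applies. → 37%.
Line B: textile-upper → 10-2; leather-soled → 10-2-1; sports → 10-2-1-1. Scheduled 8%. Maristan agreement on 10-1: 10-2-1-1 not covered. → 8%.
Line C: rubber-upper → 10-1; wooden-soled → 10-1-1; ordinary → 10-1-1-2. Scheduled 17%. Harrowgate agreement on 10-2-1: 10-1-1-2 not covered; Harrowgate agreement on 10-1: RVC ≥ 35% → 20% available; preference 20% not lower than 17% → no reduction. → 17%.
Line D: rubber-upper → 10-1; leather-soled → 10-1-3; ordinary → 10-1-3-2. Scheduled 29%. quota on 10-1-3-2 open → in-quota 10%. → 10%.
Line E: rubber-upper → 10-1; rubber-soled → 10-1-2; ankle boots → 10-1-2-2. Scheduled 10%. No special measure applies. → 10%.
Sum: 37% + 8% + 17% + 10% + 10% = 82%.

82%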